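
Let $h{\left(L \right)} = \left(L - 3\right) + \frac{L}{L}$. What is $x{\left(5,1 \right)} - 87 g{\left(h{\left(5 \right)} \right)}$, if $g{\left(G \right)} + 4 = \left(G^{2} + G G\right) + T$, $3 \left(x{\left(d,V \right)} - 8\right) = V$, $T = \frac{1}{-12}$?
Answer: $- \frac{14429}{12} \approx -1202.4$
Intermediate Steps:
$T = - \frac{1}{12} \approx -0.083333$
$x{\left(d,V \right)} = 8 + \frac{V}{3}$
$h{\left(L \right)} = -2 + L$ ($h{\left(L \right)} = \left(-3 + L\right) + 1 = -2 + L$)
$g{\left(G \right)} = - \frac{49}{12} + 2 G^{2}$ ($g{\left(G \right)} = -4 - \left(\frac{1}{12} - G^{2} - G G\right) = -4 + \left(\left(G^{2} + G^{2}\right) - \frac{1}{12}\right) = -4 + \left(2 G^{2} - \frac{1}{12}\right) = -4 + \left(- \frac{1}{12} + 2 G^{2}\right) = - \frac{49}{12} + 2 G^{2}$)
$x{\left(5,1 \right)} - 87 g{\left(h{\left(5 \right)} \right)} = \left(8 + \frac{1}{3} \cdot 1\right) - 87 \left(- \frac{49}{12} + 2 \left(-2 + 5\right)^{2}\right) = \left(8 + \frac{1}{3}\right) - 87 \left(- \frac{49}{12} + 2 \cdot 3^{2}\right) = \frac{25}{3} - 87 \left(- \frac{49}{12} + 2 \cdot 9\right) = \frac{25}{3} - 87 \left(- \frac{49}{12} + 18\right) = \frac{25}{3} - \frac{4843}{4} = - \frac{14429}{12}$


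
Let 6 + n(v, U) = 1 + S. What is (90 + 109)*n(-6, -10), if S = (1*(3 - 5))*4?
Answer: -2587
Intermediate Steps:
S = -8 (S = (1*(-2))*4 = -2*4 = -8)
n(v, U) = -13 (n(v, U) = -6 + (1 - 8) = -6 - 7 = -13)
(90 + 109)*n(-6, -10) = (90 + 109)*(-13) = 199*(-13) = -2587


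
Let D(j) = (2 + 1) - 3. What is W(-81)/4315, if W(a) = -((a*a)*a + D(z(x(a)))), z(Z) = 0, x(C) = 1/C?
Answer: 531441/4315 ≈ 123.16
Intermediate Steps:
D(j) = 0 (D(j) = 3 - 3 = 0)
W(a) = -a³ (W(a) = -((a*a)*a + 0) = -(a²*a + 0) = -(a³ + 0) = -a³)
W(-81)/4315 = -1*(-81)³/4315 = -1*(-531441)*(1/4315) = 531441*(1/4315) = 531441/4315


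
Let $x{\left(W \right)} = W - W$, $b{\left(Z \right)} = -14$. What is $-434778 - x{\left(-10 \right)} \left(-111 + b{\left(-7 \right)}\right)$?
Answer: $-434778$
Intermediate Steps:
$x{\left(W \right)} = 0$
$-434778 - x{\left(-10 \right)} \left(-111 + b{\left(-7 \right)}\right) = -434778 - 0 \left(-111 - 14\right) = -434778 - 0 \left(-125\right) = -434778 - 0 = -434778 + 0 = -434778$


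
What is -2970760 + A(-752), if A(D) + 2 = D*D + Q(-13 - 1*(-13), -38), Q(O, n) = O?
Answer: -2405258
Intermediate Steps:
A(D) = -2 + D² (A(D) = -2 + (D*D + (-13 - 1*(-13))) = -2 + (D² + (-13 + 13)) = -2 + (D² + 0) = -2 + D²)
-2970760 + A(-752) = -2970760 + (-2 + (-752)²) = -2970760 + (-2 + 565504) = -2970760 + 565502 = -2405258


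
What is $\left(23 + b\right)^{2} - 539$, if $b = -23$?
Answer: $-539$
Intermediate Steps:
$\left(23 + b\right)^{2} - 539 = \left(23 - 23\right)^{2} - 539 = 0^{2} - 539 = 0 - 539 = -539$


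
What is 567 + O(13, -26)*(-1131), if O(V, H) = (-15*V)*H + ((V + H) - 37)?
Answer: -5677053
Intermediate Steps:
O(V, H) = -37 + H + V - 15*H*V (O(V, H) = -15*H*V + ((H + V) - 37) = -15*H*V + (-37 + H + V) = -37 + H + V - 15*H*V)
567 + O(13, -26)*(-1131) = 567 + (-37 - 26 + 13 - 15*(-26)*13)*(-1131) = 567 + (-37 - 26 + 13 + 5070)*(-1131) = 567 + 5020*(-1131) = 567 - 5677620 = -5677053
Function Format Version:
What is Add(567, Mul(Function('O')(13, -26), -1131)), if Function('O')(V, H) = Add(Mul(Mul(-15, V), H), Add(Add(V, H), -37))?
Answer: -5677053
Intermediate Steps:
Function('O')(V, H) = Add(-37, H, V, Mul(-15, H, V)) (Function('O')(V, H) = Add(Mul(-15, H, V), Add(Add(H, V), -37)) = Add(Mul(-15, H, V), Add(-37, H, V)) = Add(-37, H, V, Mul(-15, H, V)))
Add(567, Mul(Function('O')(13, -26), -1131)) = Add(567, Mul(Add(-37, -26, 13, Mul(-15, -26, 13)), -1131)) = Add(567, Mul(Add(-37, -26, 13, 5070), -1131)) = Add(567, Mul(5020, -1131)) = Add(567, -5677620) = -5677053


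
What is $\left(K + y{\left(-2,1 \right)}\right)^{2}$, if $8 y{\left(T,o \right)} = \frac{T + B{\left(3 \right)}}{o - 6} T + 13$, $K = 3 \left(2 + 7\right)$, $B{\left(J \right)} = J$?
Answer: $\frac{1315609}{1600} \approx 822.26$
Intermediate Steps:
$K = 27$ ($K = 3 \cdot 9 = 27$)
$y{\left(T,o \right)} = \frac{13}{8} + \frac{T \left(3 + T\right)}{8 \left(-6 + o\right)}$ ($y{\left(T,o \right)} = \frac{\frac{T + 3}{o - 6} T + 13}{8} = \frac{\frac{3 + T}{-6 + o} T + 13}{8} = \frac{\frac{T \left(3 + T\right)}{-6 + o} + 13}{8} = \frac{13 + \frac{T \left(3 + T\right)}{-6 + o}}{8} = \frac{13}{8} + \frac{T \left(3 + T\right)}{8 \left(-6 + o\right)}$)
$\left(K + y{\left(-2,1 \right)}\right)^{2} = \left(27 + \frac{-78 + \left(-2\right)^{2} + 3 \left(-2\right) + 13 \cdot 1}{8 \left(-6 + 1\right)}\right)^{2} = \left(27 + \frac{-78 + 4 - 6 + 13}{8 \left(-5\right)}\right)^{2} = \left(27 + \frac{1}{8} \left(- \frac{1}{5}\right) \left(-67\right)\right)^{2} = \left(27 + \frac{67}{40}\right)^{2} = \left(\frac{1147}{40}\right)^{2} = \frac{1315609}{1600}$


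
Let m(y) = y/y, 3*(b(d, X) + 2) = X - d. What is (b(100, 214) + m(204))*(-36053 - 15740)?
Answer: -1916341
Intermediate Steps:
b(d, X) = -2 - d/3 + X/3 (b(d, X) = -2 + (X - d)/3 = -2 + (-d/3 + X/3) = -2 - d/3 + X/3)
m(y) = 1
(b(100, 214) + m(204))*(-36053 - 15740) = ((-2 - ⅓*100 + (⅓)*214) + 1)*(-36053 - 15740) = ((-2 - 100/3 + 214/3) + 1)*(-51793) = (36 + 1)*(-51793) = 37*(-51793) = -1916341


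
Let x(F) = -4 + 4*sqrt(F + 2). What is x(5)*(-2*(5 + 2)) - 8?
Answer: 48 - 56*sqrt(7) ≈ -100.16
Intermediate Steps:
x(F) = -4 + 4*sqrt(2 + F)
x(5)*(-2*(5 + 2)) - 8 = (-4 + 4*sqrt(2 + 5))*(-2*(5 + 2)) - 8 = (-4 + 4*sqrt(7))*(-2*7) - 8 = (-4 + 4*sqrt(7))*(-14) - 8 = (56 - 56*sqrt(7)) - 8 = 48 - 56*sqrt(7)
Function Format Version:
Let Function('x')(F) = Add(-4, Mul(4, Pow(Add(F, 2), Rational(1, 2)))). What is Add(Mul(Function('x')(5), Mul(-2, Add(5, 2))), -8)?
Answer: Add(48, Mul(-56, Pow(7, Rational(1, 2)))) ≈ -100.16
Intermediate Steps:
Function('x')(F) = Add(-4, Mul(4, Pow(Add(2, F), Rational(1, 2))))
Add(Mul(Function('x')(5), Mul(-2, Add(5, 2))), -8) = Add(Mul(Add(-4, Mul(4, Pow(Add(2, 5), Rational(1, 2)))), Mul(-2, Add(5, 2))), -8) = Add(Mul(Add(-4, Mul(4, Pow(7, Rational(1, 2)))), Mul(-2, 7)), -8) = Add(Mul(Add(-4, Mul(4, Pow(7, Rational(1, 2)))), -14), -8) = Add(Add(56, Mul(-56, Pow(7, Rational(1, 2)))), -8) = Add(48, Mul(-56, Pow(7, Rational(1, 2))))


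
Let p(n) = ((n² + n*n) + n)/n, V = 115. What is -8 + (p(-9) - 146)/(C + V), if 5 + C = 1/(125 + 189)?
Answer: -327510/34541 ≈ -9.4818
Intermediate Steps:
C = -1569/314 (C = -5 + 1/(125 + 189) = -5 + 1/314 = -1569/314 ≈ -4.9968)
p(n) = (n + 2*n²)/n (p(n) = ((n² + n²) + n)/n = (2*n² + n)/n = (n + 2*n²)/n)
-8 + (p(-9) - 146)/(C + V) = -8 + ((1 + 2*(-9)) - 146)/(-1569/314 + 115) = -8 + ((1 - 18) - 146)/(34541/314) = -8 + (-17 - 146)*(314/34541) = -8 - 163*314/34541 = -8 - 51182/34541 = -327510/34541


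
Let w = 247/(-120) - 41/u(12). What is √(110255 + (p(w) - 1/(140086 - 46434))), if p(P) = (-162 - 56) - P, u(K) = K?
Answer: √24128730417646010/468260 ≈ 331.73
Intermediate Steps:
w = -219/40 (w = 247/(-120) - 41/12 = 247*(-1/120) - 41*1/12 = -247/120 - 41/12 = -219/40 ≈ -5.4750)
p(P) = -218 - P
√(110255 + (p(w) - 1/(140086 - 46434))) = √(110255 + ((-218 - 1*(-219/40)) - 1/(140086 - 46434))) = √(110255 + ((-218 + 219/40) - 1/93652)) = √(110255 + (-8501/40 - 1*1/93652)) = √(110255 + (-8501/40 - 1/93652)) = √(110255 - 199033923/936520) = √(103056978677/936520) = √24128730417646010/468260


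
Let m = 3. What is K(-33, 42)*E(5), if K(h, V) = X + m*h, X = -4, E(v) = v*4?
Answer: -2060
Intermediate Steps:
E(v) = 4*v
K(h, V) = -4 + 3*h
K(-33, 42)*E(5) = (-4 + 3*(-33))*(4*5) = (-4 - 99)*20 = -103*20 = -2060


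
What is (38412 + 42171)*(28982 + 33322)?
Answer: 5020643232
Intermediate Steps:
(38412 + 42171)*(28982 + 33322) = 80583*62304 = 5020643232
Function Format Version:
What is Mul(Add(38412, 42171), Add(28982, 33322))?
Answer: 5020643232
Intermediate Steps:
Mul(Add(38412, 42171), Add(28982, 33322)) = Mul(80583, 62304) = 5020643232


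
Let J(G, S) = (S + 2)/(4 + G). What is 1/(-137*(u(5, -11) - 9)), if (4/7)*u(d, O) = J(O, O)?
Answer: 4/3699 ≈ 0.0010814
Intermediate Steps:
J(G, S) = (2 + S)/(4 + G)
u(d, O) = 7*(2 + O)/(4*(4 + O)) (u(d, O) = 7*((2 + O)/(4 + O))/4 = 7*(2 + O)/(4*(4 + O)))
1/(-137*(u(5, -11) - 9)) = 1/(-137*(7*(2 - 11)/(4*(4 - 11)) - 9)) = 1/(-137*((7/4)*(-9)/(-7) - 9)) = 1/(-137*((7/4)*(-⅐)*(-9) - 9)) = 1/(-137*(9/4 - 9)) = 1/(-137*(-27/4)) = 1/(3699/4) = 4/3699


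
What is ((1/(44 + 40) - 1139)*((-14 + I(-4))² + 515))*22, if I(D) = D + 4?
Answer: -249424725/14 ≈ -1.7816e+7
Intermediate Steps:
I(D) = 4 + D
((1/(44 + 40) - 1139)*((-14 + I(-4))² + 515))*22 = ((1/(44 + 40) - 1139)*((-14 + (4 - 4))² + 515))*22 = ((1/84 - 1139)*((-14 + 0)² + 515))*22 = ((1/84 - 1139)*((-14)² + 515))*22 = -95675*(196 + 515)/84*22 = -95675/84*711*22 = -22674975/28*22 = -249424725/14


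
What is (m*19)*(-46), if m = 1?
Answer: -874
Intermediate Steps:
(m*19)*(-46) = (1*19)*(-46) = 19*(-46) = -874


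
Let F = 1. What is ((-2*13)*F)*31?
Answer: -806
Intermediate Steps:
((-2*13)*F)*31 = (-2*13*1)*31 = -26*1*31 = -26*31 = -806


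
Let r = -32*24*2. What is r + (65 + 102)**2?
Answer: 26353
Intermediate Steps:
r = -1536 (r = -768*2 = -1536)
r + (65 + 102)**2 = -1536 + (65 + 102)**2 = -1536 + 167**2 = -1536 + 27889 = 26353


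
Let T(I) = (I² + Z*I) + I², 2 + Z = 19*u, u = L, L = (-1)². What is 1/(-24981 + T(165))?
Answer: 1/32274 ≈ 3.0985e-5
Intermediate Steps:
L = 1
u = 1
Z = 17 (Z = -2 + 19*1 = -2 + 19 = 17)
T(I) = 2*I² + 17*I (T(I) = (I² + 17*I) + I² = 2*I² + 17*I)
1/(-24981 + T(165)) = 1/(-24981 + 165*(17 + 2*165)) = 1/(-24981 + 165*(17 + 330)) = 1/(-24981 + 165*347) = 1/(-24981 + 57255) = 1/32274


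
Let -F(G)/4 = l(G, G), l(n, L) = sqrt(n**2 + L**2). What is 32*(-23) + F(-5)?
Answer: -736 - 20*sqrt(2) ≈ -764.28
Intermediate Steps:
l(n, L) = sqrt(L**2 + n**2)
F(G) = -4*sqrt(2)*sqrt(G**2) (F(G) = -4*sqrt(G**2 + G**2) = -4*sqrt(2)*sqrt(G**2))
32*(-23) + F(-5) = 32*(-23) - 4*sqrt(2)*sqrt((-5)**2) = -736 - 4*sqrt(2)*sqrt(25) = -736 - 4*sqrt(2)*5 = -736 - 20*sqrt(2)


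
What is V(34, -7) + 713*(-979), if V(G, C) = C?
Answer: -698034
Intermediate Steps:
V(34, -7) + 713*(-979) = -7 + 713*(-979) = -7 - 698027 = -698034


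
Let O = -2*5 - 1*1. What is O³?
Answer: -1331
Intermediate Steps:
O = -11 (O = -10 - 1 = -11)
O³ = (-11)³ = -1331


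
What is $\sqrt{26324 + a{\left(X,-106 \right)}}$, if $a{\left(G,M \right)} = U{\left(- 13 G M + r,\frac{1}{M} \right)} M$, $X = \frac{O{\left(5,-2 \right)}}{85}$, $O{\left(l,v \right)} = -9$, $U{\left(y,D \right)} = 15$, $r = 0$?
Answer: $\sqrt{24734} \approx 157.27$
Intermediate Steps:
$X = - \frac{9}{85} \approx -0.10588$
$a{\left(G,M \right)} = 15 M$
$\sqrt{26324 + a{\left(X,-106 \right)}} = \sqrt{26324 + 15 \left(-106\right)} = \sqrt{26324 - 1590} = \sqrt{24734}$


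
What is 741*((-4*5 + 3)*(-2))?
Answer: 25194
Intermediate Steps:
741*((-4*5 + 3)*(-2)) = 741*((-20 + 3)*(-2)) = 741*(-17*(-2)) = 741*34 = 25194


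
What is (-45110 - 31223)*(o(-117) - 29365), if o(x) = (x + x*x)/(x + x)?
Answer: 2245945859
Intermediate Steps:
o(x) = (x + x²)/(2*x) (o(x) = (x + x²)/((2*x)) = (x + x²)*(1/(2*x)) = (x + x²)/(2*x))
(-45110 - 31223)*(o(-117) - 29365) = (-45110 - 31223)*((½ + (½)*(-117)) - 29365) = -76333*((½ - 117/2) - 29365) = -76333*(-58 - 29365) = -76333*(-29423) = 2245945859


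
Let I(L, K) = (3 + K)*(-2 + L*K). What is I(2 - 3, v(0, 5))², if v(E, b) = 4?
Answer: 1764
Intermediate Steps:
I(L, K) = (-2 + K*L)*(3 + K) (I(L, K) = (3 + K)*(-2 + K*L) = (-2 + K*L)*(3 + K))
I(2 - 3, v(0, 5))² = (-6 - 2*4 + (2 - 3)*4² + 3*4*(2 - 3))² = (-6 - 8 - 1*16 + 3*4*(-1))² = (-6 - 8 - 16 - 12)² = (-42)² = 1764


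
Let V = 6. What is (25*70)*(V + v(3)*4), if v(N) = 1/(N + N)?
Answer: 35000/3 ≈ 11667.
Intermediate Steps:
v(N) = 1/(2*N)
(25*70)*(V + v(3)*4) = (25*70)*(6 + ((½)/3)*4) = 1750*(6 + ((½)*(⅓))*4) = 1750*(6 + (⅙)*4) = 1750*(6 + ⅔) = 1750*(20/3) = 35000/3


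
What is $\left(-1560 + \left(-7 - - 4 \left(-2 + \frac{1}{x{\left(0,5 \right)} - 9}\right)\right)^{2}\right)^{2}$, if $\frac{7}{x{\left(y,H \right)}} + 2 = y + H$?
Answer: $\frac{1083463056}{625} \approx 1.7335 \cdot 10^{6}$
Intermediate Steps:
$x{\left(y,H \right)} = \frac{7}{-2 + H + y}$ ($x{\left(y,H \right)} = \frac{7}{-2 + \left(y + H\right)} = \frac{7}{-2 + \left(H + y\right)} = \frac{7}{-2 + H + y}$)
$\left(-1560 + \left(-7 - - 4 \left(-2 + \frac{1}{x{\left(0,5 \right)} - 9}\right)\right)^{2}\right)^{2} = \left(-1560 + \left(-7 - - 4 \left(-2 + \frac{1}{\frac{7}{-2 + 5 + 0} - 9}\right)\right)^{2}\right)^{2} = \left(-1560 + \left(-7 - - 4 \left(-2 + \frac{1}{\frac{7}{3} - 9}\right)\right)^{2}\right)^{2} = \left(-1560 + \left(-7 - - 4 \left(-2 + \frac{1}{- \frac{20}{3}}\right)\right)^{2}\right)^{2} = \left(-1560 + \left(-7 - - 4 \left(-2 - \frac{3}{20}\right)\right)^{2}\right)^{2} = \left(-1560 + \left(-7 - \left(-4\right) \left(- \frac{43}{20}\right)\right)^{2}\right)^{2} = \left(-1560 + \left(-7 - \frac{43}{5}\right)^{2}\right)^{2} = \left(-1560 + \left(- \frac{78}{5}\right)^{2}\right)^{2} = \left(-1560 + \frac{6084}{25}\right)^{2} = \left(- \frac{32916}{25}\right)^{2} = \frac{1083463056}{625}$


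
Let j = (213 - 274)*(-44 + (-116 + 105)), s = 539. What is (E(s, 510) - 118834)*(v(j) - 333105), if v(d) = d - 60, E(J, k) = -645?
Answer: 39405368990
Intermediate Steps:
j = 3355 (j = -61*(-44 - 11) = -61*(-55) = 3355)
v(d) = -60 + d
(E(s, 510) - 118834)*(v(j) - 333105) = (-645 - 118834)*((-60 + 3355) - 333105) = -119479*(3295 - 333105) = -119479*(-329810) = 39405368990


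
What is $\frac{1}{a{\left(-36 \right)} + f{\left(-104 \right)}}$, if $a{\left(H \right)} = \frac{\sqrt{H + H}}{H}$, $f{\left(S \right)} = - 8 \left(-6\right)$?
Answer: $\frac{864}{41473} + \frac{3 i \sqrt{2}}{41473} \approx 0.020833 + 0.0001023 i$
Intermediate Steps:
$f{\left(S \right)} = 48$ ($f{\left(S \right)} = \left(-1\right) \left(-48\right) = 48$)
$a{\left(H \right)} = \frac{\sqrt{2}}{\sqrt{H}}$ ($a{\left(H \right)} = \frac{\sqrt{2 H}}{H} = \frac{\sqrt{2} \sqrt{H}}{H} = \frac{\sqrt{2}}{\sqrt{H}}$)
$\frac{1}{a{\left(-36 \right)} + f{\left(-104 \right)}} = \frac{1}{\frac{\sqrt{2}}{6 i} + 48} = \frac{1}{\sqrt{2} \left(- \frac{i}{6}\right) + 48} = \frac{1}{- \frac{i \sqrt{2}}{6} + 48} = \frac{1}{48 - \frac{i \sqrt{2}}{6}}$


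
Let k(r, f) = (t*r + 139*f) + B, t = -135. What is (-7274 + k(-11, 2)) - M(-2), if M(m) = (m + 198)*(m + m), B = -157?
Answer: -4884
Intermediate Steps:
k(r, f) = -157 - 135*r + 139*f (k(r, f) = (-135*r + 139*f) - 157 = -157 - 135*r + 139*f)
M(m) = 2*m*(198 + m) (M(m) = (198 + m)*(2*m) = 2*m*(198 + m))
(-7274 + k(-11, 2)) - M(-2) = (-7274 + (-157 - 135*(-11) + 139*2)) - 2*(-2)*(198 - 2) = (-7274 + (-157 + 1485 + 278)) - 2*(-2)*196 = (-7274 + 1606) - 1*(-784) = -5668 + 784 = -4884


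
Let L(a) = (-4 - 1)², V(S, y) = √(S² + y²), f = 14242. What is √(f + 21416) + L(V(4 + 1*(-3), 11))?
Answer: 25 + 3*√3962 ≈ 213.83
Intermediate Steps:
L(a) = 25 (L(a) = (-5)² = 25)
√(f + 21416) + L(V(4 + 1*(-3), 11)) = √(14242 + 21416) + 25 = √35658 + 25 = 3*√3962 + 25 = 25 + 3*√3962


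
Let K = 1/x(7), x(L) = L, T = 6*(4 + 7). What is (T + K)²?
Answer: 214369/49 ≈ 4374.9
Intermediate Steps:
T = 66 (T = 6*11 = 66)
K = ⅐ (K = 1/7 = ⅐ ≈ 0.14286)
(T + K)² = (66 + ⅐)² = (463/7)² = 214369/49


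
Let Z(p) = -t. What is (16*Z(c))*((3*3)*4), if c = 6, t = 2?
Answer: -1152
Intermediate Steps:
Z(p) = -2 (Z(p) = -1*2 = -2)
(16*Z(c))*((3*3)*4) = (16*(-2))*((3*3)*4) = -288*4 = -32*36 = -1152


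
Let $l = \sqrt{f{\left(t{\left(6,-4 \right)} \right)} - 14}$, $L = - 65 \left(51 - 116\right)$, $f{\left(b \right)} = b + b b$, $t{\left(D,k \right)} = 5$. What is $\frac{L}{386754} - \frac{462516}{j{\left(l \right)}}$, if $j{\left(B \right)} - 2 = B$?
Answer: $- \frac{29813314619}{386754} \approx -77086.0$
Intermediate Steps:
$f{\left(b \right)} = b + b^{2}$
$L = 4225$ ($L = \left(-65\right) \left(-65\right) = 4225$)
$l = 4$ ($l = \sqrt{5 \left(1 + 5\right) - 14} = \sqrt{5 \cdot 6 - 14} = \sqrt{30 - 14} = \sqrt{16} = 4$)
$j{\left(B \right)} = 2 + B$
$\frac{L}{386754} - \frac{462516}{j{\left(l \right)}} = \frac{4225}{386754} - \frac{462516}{2 + 4} = 4225 \cdot \frac{1}{386754} - \frac{462516}{6} = \frac{4225}{386754} - 77086 = - \frac{29813314619}{386754}$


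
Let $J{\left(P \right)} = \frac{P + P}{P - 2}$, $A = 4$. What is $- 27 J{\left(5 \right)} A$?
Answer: $-360$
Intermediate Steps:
$J{\left(P \right)} = \frac{2 P}{-2 + P}$
$- 27 J{\left(5 \right)} A = - 27 \cdot 2 \cdot 5 \frac{1}{-2 + 5} \cdot 4 = - 27 \cdot 2 \cdot 5 \cdot \frac{1}{3} \cdot 4 = \left(-27\right) \frac{10}{3} \cdot 4 = \left(-90\right) 4 = -360$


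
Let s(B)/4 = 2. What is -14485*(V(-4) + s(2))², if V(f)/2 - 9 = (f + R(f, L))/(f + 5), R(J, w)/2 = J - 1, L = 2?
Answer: -57940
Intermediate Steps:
s(B) = 8 (s(B) = 4*2 = 8)
R(J, w) = -2 + 2*J (R(J, w) = 2*(J - 1) = 2*(-1 + J) = -2 + 2*J)
V(f) = 18 + 2*(-2 + 3*f)/(5 + f) (V(f) = 18 + 2*((f + (-2 + 2*f))/(f + 5)) = 18 + 2*((-2 + 3*f)/(5 + f)) = 18 + 2*(-2 + 3*f)/(5 + f))
-14485*(V(-4) + s(2))² = -14485*(2*(43 + 12*(-4))/(5 - 4) + 8)² = -14485*(2*(43 - 48)/1 + 8)² = -14485*(2*1*(-5) + 8)² = -14485*(-10 + 8)² = -14485*(-2)² = -14485*4 = -57940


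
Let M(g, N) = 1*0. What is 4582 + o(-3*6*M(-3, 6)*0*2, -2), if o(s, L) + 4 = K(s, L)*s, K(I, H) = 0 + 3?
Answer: 4578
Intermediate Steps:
M(g, N) = 0
K(I, H) = 3
o(s, L) = -4 + 3*s
4582 + o(-3*6*M(-3, 6)*0*2, -2) = 4582 + (-4 + 3*(-3*6*0*0*2)) = 4582 + (-4 + 3*(-0*0*2)) = 4582 + (-4 + 3*(-3*0*2)) = 4582 + (-4 + 3*(0*2)) = 4582 + (-4 + 3*0) = 4582 + (-4 + 0) = 4582 - 4 = 4578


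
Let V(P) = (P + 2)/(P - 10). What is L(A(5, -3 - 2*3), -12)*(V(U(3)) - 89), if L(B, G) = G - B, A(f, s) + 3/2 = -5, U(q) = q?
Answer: 3454/7 ≈ 493.43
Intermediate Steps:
A(f, s) = -13/2 (A(f, s) = -3/2 - 5 = -13/2)
V(P) = (2 + P)/(-10 + P)
L(A(5, -3 - 2*3), -12)*(V(U(3)) - 89) = (-12 - 1*(-13/2))*((2 + 3)/(-10 + 3) - 89) = (-12 + 13/2)*(5/(-7) - 89) = -11*(-⅐*5 - 89)/2 = -11*(-5/7 - 89)/2 = -11/2*(-628/7) = 3454/7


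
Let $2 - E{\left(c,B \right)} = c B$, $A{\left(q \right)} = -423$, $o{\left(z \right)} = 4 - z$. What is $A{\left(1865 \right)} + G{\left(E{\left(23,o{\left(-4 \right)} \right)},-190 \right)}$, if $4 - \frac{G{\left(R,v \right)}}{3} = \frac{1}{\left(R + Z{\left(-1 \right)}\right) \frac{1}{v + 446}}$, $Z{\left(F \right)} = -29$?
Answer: $- \frac{85953}{211} \approx -407.36$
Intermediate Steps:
$E{\left(c,B \right)} = 2 - B c$ ($E{\left(c,B \right)} = 2 - c B = 2 - B c$)
$G{\left(R,v \right)} = 12 - \frac{3 \left(446 + v\right)}{-29 + R}$ ($G{\left(R,v \right)} = 12 - \frac{3}{\left(R - 29\right) \frac{1}{v + 446}} = 12 - \frac{3}{\left(-29 + R\right) \frac{1}{446 + v}} = 12 - \frac{3}{\frac{1}{446 + v} \left(-29 + R\right)} = 12 - 3 \frac{446 + v}{-29 + R} = 12 - \frac{3 \left(446 + v\right)}{-29 + R}$)
$A{\left(1865 \right)} + G{\left(E{\left(23,o{\left(-4 \right)} \right)},-190 \right)} = -423 + \frac{3 \left(-562 - -190 + 4 \left(2 - \left(4 - -4\right) 23\right)\right)}{-29 + \left(2 - \left(4 - -4\right) 23\right)} = -423 + \frac{3 \left(-562 + 190 + 4 \left(2 - \left(4 + 4\right) 23\right)\right)}{-29 + \left(2 - \left(4 + 4\right) 23\right)} = -423 + \frac{3 \left(-562 + 190 + 4 \left(2 - 8 \cdot 23\right)\right)}{-29 + \left(2 - 8 \cdot 23\right)} = -423 + \frac{3 \left(-562 + 190 + 4 \left(2 - 184\right)\right)}{-29 + \left(2 - 184\right)} = -423 + \frac{3 \left(-562 + 190 + 4 \left(-182\right)\right)}{-29 - 182} = -423 + \frac{3 \left(-562 + 190 - 728\right)}{-211} = -423 + 3 \left(- \frac{1}{211}\right) \left(-1100\right) = -423 + \frac{3300}{211} = - \frac{85953}{211}$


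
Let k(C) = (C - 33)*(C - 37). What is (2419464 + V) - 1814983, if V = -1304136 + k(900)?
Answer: 48566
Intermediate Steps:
k(C) = (-37 + C)*(-33 + C) (k(C) = (-33 + C)*(-37 + C) = (-37 + C)*(-33 + C))
V = -555915 (V = -1304136 + (1221 + 900² - 70*900) = -1304136 + (1221 + 810000 - 63000) = -1304136 + 748221 = -555915)
(2419464 + V) - 1814983 = (2419464 - 555915) - 1814983 = 1863549 - 1814983 = 48566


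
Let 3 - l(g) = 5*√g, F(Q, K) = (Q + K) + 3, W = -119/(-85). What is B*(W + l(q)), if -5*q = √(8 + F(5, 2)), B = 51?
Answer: 1122/5 - 51*I*2^(¼)*√15 ≈ 224.4 - 234.89*I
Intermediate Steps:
W = 7/5 (W = -119*(-1/85) = 7/5 ≈ 1.4000)
F(Q, K) = 3 + K + Q (F(Q, K) = (K + Q) + 3 = 3 + K + Q)
q = -3*√2/5 (q = -√(8 + (3 + 2 + 5))/5 = -√(8 + 10)/5 = -3*√2/5 ≈ -0.84853)
l(g) = 3 - 5*√g
B*(W + l(q)) = 51*(7/5 + (3 - 5*I*5^(¾)*10^(¼)*√15/25)) = 51*(7/5 + (3 - I*5^(¾)*10^(¼)*√15/5)) = 51*(7/5 + (3 - I*2^(¼)*√15)) = 51*(22/5 - I*2^(¼)*√15) = 1122/5 - 51*I*2^(¼)*√15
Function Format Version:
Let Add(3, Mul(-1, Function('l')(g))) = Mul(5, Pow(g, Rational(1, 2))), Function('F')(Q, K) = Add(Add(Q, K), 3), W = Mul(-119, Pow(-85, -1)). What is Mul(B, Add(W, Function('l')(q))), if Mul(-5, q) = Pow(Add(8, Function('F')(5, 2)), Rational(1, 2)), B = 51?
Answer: Add(Rational(1122, 5), Mul(-51, I, Pow(2, Rational(1, 4)), Pow(15, Rational(1, 2)))) ≈ Add(224.40, Mul(-234.89, I))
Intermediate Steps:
W = Rational(7, 5) (W = Mul(-119, Rational(-1, 85)) = Rational(7, 5) ≈ 1.4000)
Function('F')(Q, K) = Add(3, K, Q) (Function('F')(Q, K) = Add(Add(K, Q), 3) = Add(3, K, Q))
q = Mul(Rational(-3, 5), Pow(2, Rational(1, 2))) (q = Mul(Rational(-1, 5), Pow(Add(8, Add(3, 2, 5)), Rational(1, 2))) = Mul(Rational(-1, 5), Pow(Add(8, 10), Rational(1, 2))) = Mul(Rational(-1, 5), Pow(18, Rational(1, 2))) = Mul(Rational(-1, 5), Mul(3, Pow(2, Rational(1, 2)))) = Mul(Rational(-3, 5), Pow(2, Rational(1, 2))) ≈ -0.84853)
Function('l')(g) = Add(3, Mul(-5, Pow(g, Rational(1, 2)))) (Function('l')(g) = Add(3, Mul(-1, Mul(5, Pow(g, Rational(1, 2))))) = Add(3, Mul(-5, Pow(g, Rational(1, 2)))))
Mul(B, Add(W, Function('l')(q))) = Mul(51, Add(Rational(7, 5), Add(3, Mul(-5, Pow(Mul(Rational(-3, 5), Pow(2, Rational(1, 2))), Rational(1, 2)))))) = Mul(51, Add(Rational(7, 5), Add(3, Mul(-5, Mul(Rational(1, 25), I, Pow(5, Rational(3, 4)), Pow(10, Rational(1, 4)), Pow(15, Rational(1, 2))))))) = Mul(51, Add(Rational(7, 5), Add(3, Mul(-1, I, Pow(2, Rational(1, 4)), Pow(15, Rational(1, 2)))))) = Mul(51, Add(Rational(22, 5), Mul(-1, I, Pow(2, Rational(1, 4)), Pow(15, Rational(1, 2))))) = Add(Rational(1122, 5), Mul(-51, I, Pow(2, Rational(1, 4)), Pow(15, Rational(1, 2))))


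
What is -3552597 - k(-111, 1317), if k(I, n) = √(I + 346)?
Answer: -3552597 - √235 ≈ -3.5526e+6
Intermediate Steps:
k(I, n) = √(346 + I)
-3552597 - k(-111, 1317) = -3552597 - √(346 - 111) = -3552597 - √235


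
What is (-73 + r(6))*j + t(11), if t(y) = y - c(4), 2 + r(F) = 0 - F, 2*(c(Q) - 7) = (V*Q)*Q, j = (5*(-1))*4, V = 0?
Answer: 1624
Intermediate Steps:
j = -20 (j = -5*4 = -20)
c(Q) = 7 (c(Q) = 7 + ((0*Q)*Q)/2 = 7 + (0*Q)/2 = 7 + (1/2)*0 = 7 + 0 = 7)
r(F) = -2 - F (r(F) = -2 + (0 - F) = -2 - F)
t(y) = -7 + y (t(y) = y - 1*7 = y - 7 = -7 + y)
(-73 + r(6))*j + t(11) = (-73 + (-2 - 1*6))*(-20) + (-7 + 11) = (-73 + (-2 - 6))*(-20) + 4 = (-73 - 8)*(-20) + 4 = -81*(-20) + 4 = 1620 + 4 = 1624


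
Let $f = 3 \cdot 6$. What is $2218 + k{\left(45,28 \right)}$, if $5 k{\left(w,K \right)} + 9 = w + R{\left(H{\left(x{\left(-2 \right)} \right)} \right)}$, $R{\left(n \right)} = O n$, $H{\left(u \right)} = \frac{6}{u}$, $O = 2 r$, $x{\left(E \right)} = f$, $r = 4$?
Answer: $\frac{33386}{15} \approx 2225.7$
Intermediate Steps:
$f = 18$
$x{\left(E \right)} = 18$
$O = 8$ ($O = 2 \cdot 4 = 8$)
$R{\left(n \right)} = 8 n$
$k{\left(w,K \right)} = - \frac{19}{15} + \frac{w}{5}$ ($k{\left(w,K \right)} = - \frac{9}{5} + \frac{w + 8 \cdot \frac{6}{18}}{5} = - \frac{9}{5} + \frac{w + 8 \cdot 6 \cdot \frac{1}{18}}{5} = - \frac{9}{5} + \frac{w + 8 \cdot \frac{1}{3}}{5} = - \frac{9}{5} + \frac{w + \frac{8}{3}}{5} = - \frac{9}{5} + \frac{\frac{8}{3} + w}{5} = - \frac{9}{5} + \left(\frac{8}{15} + \frac{w}{5}\right) = - \frac{19}{15} + \frac{w}{5}$)
$2218 + k{\left(45,28 \right)} = 2218 + \left(- \frac{19}{15} + \frac{1}{5} \cdot 45\right) = 2218 + \left(- \frac{19}{15} + 9\right) = 2218 + \frac{116}{15} = \frac{33386}{15}$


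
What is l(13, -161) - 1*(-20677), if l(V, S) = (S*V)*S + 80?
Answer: 357730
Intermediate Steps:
l(V, S) = 80 + V*S² (l(V, S) = V*S² + 80 = 80 + V*S²)
l(13, -161) - 1*(-20677) = (80 + 13*(-161)²) - 1*(-20677) = (80 + 13*25921) + 20677 = (80 + 336973) + 20677 = 337053 + 20677 = 357730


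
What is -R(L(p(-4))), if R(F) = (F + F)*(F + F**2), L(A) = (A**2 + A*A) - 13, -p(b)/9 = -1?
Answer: -6660300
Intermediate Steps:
p(b) = 9 (p(b) = -9*(-1) = 9)
L(A) = -13 + 2*A**2 (L(A) = (A**2 + A**2) - 13 = 2*A**2 - 13 = -13 + 2*A**2)
R(F) = 2*F*(F + F**2) (R(F) = (2*F)*(F + F**2) = 2*F*(F + F**2))
-R(L(p(-4))) = -2*(-13 + 2*9**2)**2*(1 + (-13 + 2*9**2)) = -2*(-13 + 2*81)**2*(1 + (-13 + 2*81)) = -2*(-13 + 162)**2*(1 + (-13 + 162)) = -2*149**2*(1 + 149) = -2*22201*150 = -1*6660300 = -6660300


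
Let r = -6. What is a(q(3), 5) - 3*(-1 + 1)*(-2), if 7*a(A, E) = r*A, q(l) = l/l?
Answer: -6/7 ≈ -0.85714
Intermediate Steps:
q(l) = 1
a(A, E) = -6*A/7 (a(A, E) = (-6*A)/7 = -6*A/7)
a(q(3), 5) - 3*(-1 + 1)*(-2) = -6/7*1 - 3*(-1 + 1)*(-2) = -6/7 - 0*(-2) = -6/7 - 3*0 = -6/7 + 0 = -6/7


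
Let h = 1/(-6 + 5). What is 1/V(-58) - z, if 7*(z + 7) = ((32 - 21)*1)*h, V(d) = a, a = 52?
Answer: 3127/364 ≈ 8.5907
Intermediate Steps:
h = -1 (h = 1/(-1) = -1)
V(d) = 52
z = -60/7 (z = -7 + (((32 - 21)*1)*(-1))/7 = -7 + ((11*1)*(-1))/7 = -7 + (11*(-1))/7 = -7 + (1/7)*(-11) = -7 - 11/7 = -60/7 ≈ -8.5714)
1/V(-58) - z = 1/52 - 1*(-60/7) = 1/52 + 60/7 = 3127/364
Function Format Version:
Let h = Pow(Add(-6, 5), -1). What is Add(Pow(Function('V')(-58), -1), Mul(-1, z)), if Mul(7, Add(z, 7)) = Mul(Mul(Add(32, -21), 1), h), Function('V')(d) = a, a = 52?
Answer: Rational(3127, 364) ≈ 8.5907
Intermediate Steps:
h = -1 (h = Pow(-1, -1) = -1)
Function('V')(d) = 52
z = Rational(-60, 7) (z = Add(-7, Mul(Rational(1, 7), Mul(Mul(Add(32, -21), 1), -1))) = Add(-7, Mul(Rational(1, 7), Mul(Mul(11, 1), -1))) = Add(-7, Mul(Rational(1, 7), Mul(11, -1))) = Add(-7, Mul(Rational(1, 7), -11)) = Add(-7, Rational(-11, 7)) = Rational(-60, 7) ≈ -8.5714)
Add(Pow(Function('V')(-58), -1), Mul(-1, z)) = Add(Pow(52, -1), Mul(-1, Rational(-60, 7))) = Add(Rational(1, 52), Rational(60, 7)) = Rational(3127, 364)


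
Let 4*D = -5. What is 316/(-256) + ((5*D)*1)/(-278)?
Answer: -10781/8896 ≈ -1.2119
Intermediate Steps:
D = -5/4 (D = (¼)*(-5) = -5/4 ≈ -1.2500)
316/(-256) + ((5*D)*1)/(-278) = 316/(-256) + ((5*(-5/4))*1)/(-278) = 316*(-1/256) - 25/4*1*(-1/278) = -79/64 - 25/4*(-1/278) = -79/64 + 25/1112 = -10781/8896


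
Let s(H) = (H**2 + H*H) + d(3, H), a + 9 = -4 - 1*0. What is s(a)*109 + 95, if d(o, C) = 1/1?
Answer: 37046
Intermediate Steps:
a = -13 (a = -9 + (-4 - 1*0) = -9 + (-4 + 0) = -9 - 4 = -13)
d(o, C) = 1
s(H) = 1 + 2*H**2 (s(H) = (H**2 + H*H) + 1 = (H**2 + H**2) + 1 = 2*H**2 + 1 = 1 + 2*H**2)
s(a)*109 + 95 = (1 + 2*(-13)**2)*109 + 95 = (1 + 2*169)*109 + 95 = (1 + 338)*109 + 95 = 339*109 + 95 = 36951 + 95 = 37046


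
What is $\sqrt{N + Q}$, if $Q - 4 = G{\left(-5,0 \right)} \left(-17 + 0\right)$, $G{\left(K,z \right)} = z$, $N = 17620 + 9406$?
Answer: $\sqrt{27030} \approx 164.41$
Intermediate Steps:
$N = 27026$
$Q = 4$ ($Q = 4 + 0 \left(-17 + 0\right) = 4 + 0 \left(-17\right) = 4 + 0 = 4$)
$\sqrt{N + Q} = \sqrt{27026 + 4} = \sqrt{27030}$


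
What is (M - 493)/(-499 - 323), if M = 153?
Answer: 170/411 ≈ 0.41363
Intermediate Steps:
(M - 493)/(-499 - 323) = (153 - 493)/(-499 - 323) = -340/(-822) = -340*(-1/822) = 170/411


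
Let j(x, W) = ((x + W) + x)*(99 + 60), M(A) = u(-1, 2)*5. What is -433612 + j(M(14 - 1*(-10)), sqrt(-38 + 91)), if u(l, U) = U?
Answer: -430432 + 159*sqrt(53) ≈ -4.2927e+5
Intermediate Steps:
M(A) = 10 (M(A) = 2*5 = 10)
j(x, W) = 159*W + 318*x (j(x, W) = ((W + x) + x)*159 = (W + 2*x)*159 = 159*W + 318*x)
-433612 + j(M(14 - 1*(-10)), sqrt(-38 + 91)) = -433612 + (159*sqrt(-38 + 91) + 318*10) = -433612 + (159*sqrt(53) + 3180) = -433612 + (3180 + 159*sqrt(53)) = -430432 + 159*sqrt(53)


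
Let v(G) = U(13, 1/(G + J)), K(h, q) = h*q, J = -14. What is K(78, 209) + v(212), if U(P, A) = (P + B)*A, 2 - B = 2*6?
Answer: 1075933/66 ≈ 16302.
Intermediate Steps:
B = -10 (B = 2 - 2*6 = 2 - 1*12 = 2 - 12 = -10)
U(P, A) = A*(-10 + P) (U(P, A) = (P - 10)*A = (-10 + P)*A = A*(-10 + P))
v(G) = 3/(-14 + G) (v(G) = (-10 + 13)/(G - 14) = 3/(-14 + G))
K(78, 209) + v(212) = 78*209 + 3/(-14 + 212) = 16302 + 3/198 = 16302 + 3*(1/198) = 16302 + 1/66 = 1075933/66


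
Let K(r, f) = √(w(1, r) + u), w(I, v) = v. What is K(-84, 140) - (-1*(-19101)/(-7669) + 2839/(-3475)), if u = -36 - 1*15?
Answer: 88148266/26649775 + 3*I*√15 ≈ 3.3077 + 11.619*I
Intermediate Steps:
u = -51 (u = -36 - 15 = -51)
K(r, f) = √(-51 + r) (K(r, f) = √(r - 51) = √(-51 + r))
K(-84, 140) - (-1*(-19101)/(-7669) + 2839/(-3475)) = √(-51 - 84) - (-1*(-19101)/(-7669) + 2839/(-3475)) = √(-135) - (19101*(-1/7669) + 2839*(-1/3475)) = 3*I*√15 - (-19101/7669 - 2839/3475) = 3*I*√15 - 1*(-88148266/26649775) = 3*I*√15 + 88148266/26649775 = 88148266/26649775 + 3*I*√15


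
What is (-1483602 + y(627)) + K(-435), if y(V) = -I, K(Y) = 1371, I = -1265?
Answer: -1480966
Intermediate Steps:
y(V) = 1265 (y(V) = -1*(-1265) = 1265)
(-1483602 + y(627)) + K(-435) = (-1483602 + 1265) + 1371 = -1482337 + 1371 = -1480966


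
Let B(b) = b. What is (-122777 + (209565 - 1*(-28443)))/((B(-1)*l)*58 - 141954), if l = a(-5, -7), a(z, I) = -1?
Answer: -115231/141896 ≈ -0.81208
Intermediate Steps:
l = -1
(-122777 + (209565 - 1*(-28443)))/((B(-1)*l)*58 - 141954) = (-122777 + (209565 - 1*(-28443)))/(-1*(-1)*58 - 141954) = (-122777 + (209565 + 28443))/(1*58 - 141954) = (-122777 + 238008)/(58 - 141954) = 115231/(-141896) = 115231*(-1/141896) = -115231/141896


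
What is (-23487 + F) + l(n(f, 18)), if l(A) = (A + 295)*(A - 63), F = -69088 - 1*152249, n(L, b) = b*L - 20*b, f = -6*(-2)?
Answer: -276081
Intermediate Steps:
f = 12
n(L, b) = -20*b + L*b (n(L, b) = L*b - 20*b = -20*b + L*b)
F = -221337 (F = -69088 - 152249 = -221337)
l(A) = (-63 + A)*(295 + A) (l(A) = (295 + A)*(-63 + A) = (-63 + A)*(295 + A))
(-23487 + F) + l(n(f, 18)) = (-23487 - 221337) + (-18585 + (18*(-20 + 12))² + 232*(18*(-20 + 12))) = -244824 + (-18585 + (18*(-8))² + 232*(18*(-8))) = -244824 + (-18585 + (-144)² + 232*(-144)) = -244824 + (-18585 + 20736 - 33408) = -244824 - 31257 = -276081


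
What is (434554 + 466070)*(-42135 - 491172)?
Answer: -480309083568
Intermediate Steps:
(434554 + 466070)*(-42135 - 491172) = 900624*(-533307) = -480309083568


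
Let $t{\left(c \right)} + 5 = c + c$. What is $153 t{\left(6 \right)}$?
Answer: $1071$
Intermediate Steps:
$t{\left(c \right)} = -5 + 2 c$ ($t{\left(c \right)} = -5 + \left(c + c\right) = -5 + 2 c$)
$153 t{\left(6 \right)} = 153 \left(-5 + 2 \cdot 6\right) = 153 \left(-5 + 12\right) = 153 \cdot 7 = 1071$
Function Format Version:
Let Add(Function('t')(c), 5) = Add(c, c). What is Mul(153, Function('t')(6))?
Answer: 1071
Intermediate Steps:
Function('t')(c) = Add(-5, Mul(2, c)) (Function('t')(c) = Add(-5, Add(c, c)) = Add(-5, Mul(2, c)))
Mul(153, Function('t')(6)) = Mul(153, Add(-5, Mul(2, 6))) = Mul(153, Add(-5, 12)) = Mul(153, 7) = 1071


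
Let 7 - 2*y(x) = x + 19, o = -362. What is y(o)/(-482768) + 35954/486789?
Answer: 17272252597/235006151952 ≈ 0.073497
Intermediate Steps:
y(x) = -6 - x/2 (y(x) = 7/2 - (x + 19)/2 = 7/2 - (19 + x)/2 = 7/2 + (-19/2 - x/2) = -6 - x/2)
y(o)/(-482768) + 35954/486789 = (-6 - ½*(-362))/(-482768) + 35954/486789 = (-6 + 181)*(-1/482768) + 35954*(1/486789) = 175*(-1/482768) + 35954/486789 = -175/482768 + 35954/486789 = 17272252597/235006151952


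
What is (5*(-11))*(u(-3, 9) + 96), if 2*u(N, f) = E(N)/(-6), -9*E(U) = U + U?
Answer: -94985/18 ≈ -5276.9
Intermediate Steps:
E(U) = -2*U/9 (E(U) = -(U + U)/9 = -2*U/9)
u(N, f) = N/54 (u(N, f) = (-2*N/9/(-6))/2 = (-2*N/9*(-1/6))/2 = (N/27)/2 = N/54)
(5*(-11))*(u(-3, 9) + 96) = (5*(-11))*((1/54)*(-3) + 96) = -55*(-1/18 + 96) = -55*1727/18 = -94985/18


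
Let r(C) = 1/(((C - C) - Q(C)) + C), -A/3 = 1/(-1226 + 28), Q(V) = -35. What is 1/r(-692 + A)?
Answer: -787083/1198 ≈ -657.00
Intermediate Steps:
A = 3/1198 (A = -3/(-1226 + 28) = -3/(-1198) = -3*(-1/1198) = 3/1198 ≈ 0.0025042)
r(C) = 1/(35 + C) (r(C) = 1/(((C - C) - 1*(-35)) + C) = 1/((0 + 35) + C) = 1/(35 + C))
1/r(-692 + A) = 1/(1/(35 + (-692 + 3/1198))) = 1/(1/(35 - 829013/1198)) = 1/(1/(-787083/1198)) = 1/(-1198/787083) = -787083/1198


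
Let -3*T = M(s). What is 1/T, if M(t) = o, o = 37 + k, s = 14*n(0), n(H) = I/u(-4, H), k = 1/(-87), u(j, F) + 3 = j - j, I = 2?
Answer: -261/3218 ≈ -0.081106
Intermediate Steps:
u(j, F) = -3 (u(j, F) = -3 + (j - j) = -3 + 0 = -3)
k = -1/87 ≈ -0.011494
n(H) = -2/3 (n(H) = 2/(-3) = 2*(-1/3) = -2/3)
s = -28/3 (s = 14*(-2/3) = -28/3 ≈ -9.3333)
o = 3218/87 (o = 37 - 1/87 = 3218/87 ≈ 36.989)
M(t) = 3218/87
T = -3218/261 (T = -1/3*3218/87 = -3218/261 ≈ -12.329)
1/T = 1/(-3218/261) = -261/3218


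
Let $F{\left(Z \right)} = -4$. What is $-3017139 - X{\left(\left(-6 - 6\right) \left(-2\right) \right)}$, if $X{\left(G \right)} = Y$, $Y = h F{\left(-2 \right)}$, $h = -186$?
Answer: $-3017883$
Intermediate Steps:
$Y = 744$ ($Y = \left(-186\right) \left(-4\right) = 744$)
$X{\left(G \right)} = 744$
$-3017139 - X{\left(\left(-6 - 6\right) \left(-2\right) \right)} = -3017139 - 744 = -3017883$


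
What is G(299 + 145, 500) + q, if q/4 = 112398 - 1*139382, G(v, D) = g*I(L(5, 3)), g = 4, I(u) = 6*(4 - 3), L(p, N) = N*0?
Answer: -107912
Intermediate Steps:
L(p, N) = 0
I(u) = 6 (I(u) = 6*1 = 6)
G(v, D) = 24 (G(v, D) = 4*6 = 24)
q = -107936 (q = 4*(112398 - 1*139382) = 4*(112398 - 139382) = 4*(-26984) = -107936)
G(299 + 145, 500) + q = 24 - 107936 = -107912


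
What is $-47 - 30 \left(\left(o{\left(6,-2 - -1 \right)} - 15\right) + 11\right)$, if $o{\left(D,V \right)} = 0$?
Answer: $73$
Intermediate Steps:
$-47 - 30 \left(\left(o{\left(6,-2 - -1 \right)} - 15\right) + 11\right) = -47 - 30 \left(\left(0 - 15\right) + 11\right) = -47 - 30 \left(-15 + 11\right) = -47 - -120 = -47 + 120 = 73$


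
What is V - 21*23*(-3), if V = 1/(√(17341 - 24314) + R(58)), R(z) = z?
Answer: 14978371/10337 - I*√6973/10337 ≈ 1449.0 - 0.0080782*I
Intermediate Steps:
V = 1/(58 + I*√6973) (V = 1/(√(17341 - 24314) + 58) = 1/(√(-6973) + 58) = 1/(I*√6973 + 58) = 1/(58 + I*√6973) ≈ 0.0056109 - 0.0080782*I)
V - 21*23*(-3) = (58/10337 - I*√6973/10337) - 21*23*(-3) = (58/10337 - I*√6973/10337) - 483*(-3) = (58/10337 - I*√6973/10337) + 1449 = 14978371/10337 - I*√6973/10337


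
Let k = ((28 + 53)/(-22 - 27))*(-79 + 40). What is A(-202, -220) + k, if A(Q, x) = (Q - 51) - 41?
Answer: -11247/49 ≈ -229.53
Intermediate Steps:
A(Q, x) = -92 + Q (A(Q, x) = (-51 + Q) - 41 = -92 + Q)
k = 3159/49 (k = (81/(-49))*(-39) = (81*(-1/49))*(-39) = -81/49*(-39) = 3159/49 ≈ 64.469)
A(-202, -220) + k = (-92 - 202) + 3159/49 = -294 + 3159/49 = -11247/49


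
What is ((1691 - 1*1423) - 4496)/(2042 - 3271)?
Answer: 4228/1229 ≈ 3.4402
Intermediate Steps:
((1691 - 1*1423) - 4496)/(2042 - 3271) = ((1691 - 1423) - 4496)/(-1229) = (268 - 4496)*(-1/1229) = -4228*(-1/1229) = 4228/1229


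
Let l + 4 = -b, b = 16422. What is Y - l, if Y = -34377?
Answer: -17951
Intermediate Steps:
l = -16426 (l = -4 - 1*16422 = -4 - 16422 = -16426)
Y - l = -34377 - 1*(-16426) = -34377 + 16426 = -17951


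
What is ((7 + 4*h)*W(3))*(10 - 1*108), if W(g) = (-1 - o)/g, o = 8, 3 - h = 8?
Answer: -3822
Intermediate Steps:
h = -5 (h = 3 - 1*8 = 3 - 8 = -5)
W(g) = -9/g (W(g) = (-1 - 1*8)/g = (-1 - 8)/g = -9/g)
((7 + 4*h)*W(3))*(10 - 1*108) = ((7 + 4*(-5))*(-9/3))*(10 - 1*108) = ((7 - 20)*(-9*⅓))*(10 - 108) = -13*(-3)*(-98) = 39*(-98) = -3822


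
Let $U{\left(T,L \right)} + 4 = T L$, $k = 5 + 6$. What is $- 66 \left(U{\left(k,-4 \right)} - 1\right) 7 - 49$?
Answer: $22589$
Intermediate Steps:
$k = 11$
$U{\left(T,L \right)} = -4 + L T$ ($U{\left(T,L \right)} = -4 + T L = -4 + L T$)
$- 66 \left(U{\left(k,-4 \right)} - 1\right) 7 - 49 = - 66 \left(\left(-4 - 44\right) - 1\right) 7 - 49 = - 66 \left(-48 - 1\right) 7 - 49 = - 66 \left(\left(-49\right) 7\right) - 49 = \left(-66\right) \left(-343\right) - 49 = 22638 - 49 = 22589$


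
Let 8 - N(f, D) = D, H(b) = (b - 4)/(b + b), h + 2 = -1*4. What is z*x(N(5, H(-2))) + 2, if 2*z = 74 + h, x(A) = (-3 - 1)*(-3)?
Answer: 410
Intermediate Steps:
h = -6 (h = -2 - 1*4 = -2 - 4 = -6)
H(b) = (-4 + b)/(2*b) (H(b) = (-4 + b)/((2*b)) = (-4 + b)*(1/(2*b)) = (-4 + b)/(2*b))
N(f, D) = 8 - D
x(A) = 12 (x(A) = -4*(-3) = 12)
z = 34 (z = (74 - 6)/2 = (1/2)*68 = 34)
z*x(N(5, H(-2))) + 2 = 34*12 + 2 = 408 + 2 = 410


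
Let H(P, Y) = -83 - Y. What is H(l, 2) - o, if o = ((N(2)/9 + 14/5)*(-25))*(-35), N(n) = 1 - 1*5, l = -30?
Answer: -19315/9 ≈ -2146.1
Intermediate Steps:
N(n) = -4 (N(n) = 1 - 5 = -4)
o = 18550/9 (o = ((-4/9 + 14/5)*(-25))*(-35) = ((106/45)*(-25))*(-35) = -530/9*(-35) = 18550/9 ≈ 2061.1)
H(l, 2) - o = (-83 - 1*2) - 1*18550/9 = (-83 - 2) - 18550/9 = -85 - 18550/9 = -19315/9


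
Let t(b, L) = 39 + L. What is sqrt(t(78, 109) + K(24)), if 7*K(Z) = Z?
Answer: 2*sqrt(1855)/7 ≈ 12.306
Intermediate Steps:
K(Z) = Z/7
sqrt(t(78, 109) + K(24)) = sqrt((39 + 109) + (1/7)*24) = sqrt(148 + 24/7) = sqrt(1060/7) = 2*sqrt(1855)/7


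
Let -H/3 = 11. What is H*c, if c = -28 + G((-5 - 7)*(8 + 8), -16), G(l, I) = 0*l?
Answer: 924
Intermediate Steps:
H = -33 (H = -3*11 = -33)
G(l, I) = 0
c = -28 (c = -28 + 0 = -28)
H*c = -33*(-28) = 924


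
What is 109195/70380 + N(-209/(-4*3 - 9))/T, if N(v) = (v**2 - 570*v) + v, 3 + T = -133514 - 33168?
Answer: 714545005/450849588 ≈ 1.5849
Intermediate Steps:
T = -166685 (T = -3 + (-133514 - 33168) = -3 - 166682 = -166685)
N(v) = v**2 - 569*v
109195/70380 + N(-209/(-4*3 - 9))/T = 109195/70380 + ((-209/(-4*3 - 9))*(-569 - 209/(-4*3 - 9)))/(-166685) = 109195*(1/70380) + ((-209/(-12 - 9))*(-569 - 209/(-12 - 9)))*(-1/166685) = 21839/14076 + ((-209/(-21))*(-569 - 209/(-21)))*(-1/166685) = 21839/14076 + ((-209*(-1/21))*(-569 - 209*(-1/21)))*(-1/166685) = 21839/14076 + (209*(-569 + 209/21)/21)*(-1/166685) = 21839/14076 + ((209/21)*(-11740/21))*(-1/166685) = 21839/14076 - 2453660/441*(-1/166685) = 21839/14076 + 490732/14701617 = 714545005/450849588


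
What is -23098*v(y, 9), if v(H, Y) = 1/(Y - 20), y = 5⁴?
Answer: 23098/11 ≈ 2099.8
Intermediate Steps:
y = 625
v(H, Y) = 1/(-20 + Y)
-23098*v(y, 9) = -23098/(-20 + 9) = -23098/(-11) = -23098*(-1/11) = 23098/11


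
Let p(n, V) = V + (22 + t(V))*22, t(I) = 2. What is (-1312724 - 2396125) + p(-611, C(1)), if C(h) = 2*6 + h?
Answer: -3708308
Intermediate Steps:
C(h) = 12 + h
p(n, V) = 528 + V (p(n, V) = V + (22 + 2)*22 = V + 24*22 = V + 528 = 528 + V)
(-1312724 - 2396125) + p(-611, C(1)) = (-1312724 - 2396125) + (528 + (12 + 1)) = -3708849 + (528 + 13) = -3708849 + 541 = -3708308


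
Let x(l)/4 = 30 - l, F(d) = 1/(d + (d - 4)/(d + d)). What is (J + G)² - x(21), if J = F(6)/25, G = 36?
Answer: 1078487136/855625 ≈ 1260.5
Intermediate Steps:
F(d) = 1/(d + (-4 + d)/(2*d)) (F(d) = 1/(d + (-4 + d)/((2*d))) = 1/(d + (-4 + d)*(1/(2*d))) = 1/(d + (-4 + d)/(2*d)))
x(l) = 120 - 4*l (x(l) = 4*(30 - l) = 120 - 4*l)
J = 6/925 (J = (2*6/(-4 + 6 + 2*6²))/25 = (2*6/(-4 + 6 + 2*36))*(1/25) = (2*6/(-4 + 6 + 72))*(1/25) = (2*6/74)*(1/25) = (2*6*(1/74))*(1/25) = (6/37)*(1/25) = 6/925 ≈ 0.0064865)
(J + G)² - x(21) = (6/925 + 36)² - (120 - 4*21) = (33306/925)² - (120 - 84) = 1109289636/855625 - 1*36 = 1109289636/855625 - 36 = 1078487136/855625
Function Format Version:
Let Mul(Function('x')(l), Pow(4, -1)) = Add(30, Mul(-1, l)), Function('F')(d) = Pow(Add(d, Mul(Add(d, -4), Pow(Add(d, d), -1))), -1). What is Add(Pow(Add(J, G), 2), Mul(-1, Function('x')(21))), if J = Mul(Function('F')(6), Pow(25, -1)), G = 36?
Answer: Rational(1078487136, 855625) ≈ 1260.5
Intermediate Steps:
Function('F')(d) = Pow(Add(d, Mul(Rational(1, 2), Pow(d, -1), Add(-4, d))), -1) (Function('F')(d) = Pow(Add(d, Mul(Add(-4, d), Pow(Mul(2, d), -1))), -1) = Pow(Add(d, Mul(Add(-4, d), Mul(Rational(1, 2), Pow(d, -1)))), -1) = Pow(Add(d, Mul(Rational(1, 2), Pow(d, -1), Add(-4, d))), -1))
Function('x')(l) = Add(120, Mul(-4, l)) (Function('x')(l) = Mul(4, Add(30, Mul(-1, l))) = Add(120, Mul(-4, l)))
J = Rational(6, 925) (J = Mul(Mul(2, 6, Pow(Add(-4, 6, Mul(2, Pow(6, 2))), -1)), Pow(25, -1)) = Mul(Mul(2, 6, Pow(Add(-4, 6, Mul(2, 36)), -1)), Rational(1, 25)) = Mul(Mul(2, 6, Pow(Add(-4, 6, 72), -1)), Rational(1, 25)) = Mul(Mul(2, 6, Pow(74, -1)), Rational(1, 25)) = Mul(Mul(2, 6, Rational(1, 74)), Rational(1, 25)) = Mul(Rational(6, 37), Rational(1, 25)) = Rational(6, 925) ≈ 0.0064865)
Add(Pow(Add(J, G), 2), Mul(-1, Function('x')(21))) = Add(Pow(Add(Rational(6, 925), 36), 2), Mul(-1, Add(120, Mul(-4, 21)))) = Add(Pow(Rational(33306, 925), 2), Mul(-1, Add(120, -84))) = Add(Rational(1109289636, 855625), Mul(-1, 36)) = Add(Rational(1109289636, 855625), -36) = Rational(1078487136, 855625)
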